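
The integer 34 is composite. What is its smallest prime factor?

2

34 is even: 2 divides it.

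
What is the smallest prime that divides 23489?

83

23489 is odd.
Digit sum 26, not divisible by 3.
Ends in 9: not divisible by 5.
7: 23489 = 7·3355 + 4
11: 23489 = 11·2135 + 4
13: 23489 = 13·1806 + 11
17: 23489 = 17·1381 + 12
19: 23489 = 19·1236 + 5
23: 23489 = 23·1021 + 6
29: 23489 = 29·809 + 28
31: 23489 = 31·757 + 22
37: 23489 = 37·634 + 31
41: 23489 = 41·572 + 37
43: 23489 = 43·546 + 11
47: 23489 = 47·499 + 36
53: 23489 = 53·443 + 10
59: 23489 = 59·398 + 7
61: 23489 = 61·385 + 4
67: 23489 = 67·350 + 39
71: 23489 = 71·330 + 59
73: 23489 = 73·321 + 56
79: 23489 = 79·297 + 26
83: 23489 = 83·283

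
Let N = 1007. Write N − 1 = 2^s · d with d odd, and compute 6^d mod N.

700

1007 − 1 = 1006 = 2^1 · 503, so d = 503.
6^1 ≡ 6 (mod 1007)
6^2 ≡ 6^2 = 36 ≡ 36 (mod 1007)
6^4 ≡ 36^2 = 1296 ≡ 289 (mod 1007)
6^8 ≡ 289^2 = 83521 ≡ 947 (mod 1007)
6^16 ≡ 947^2 = 896809 ≡ 579 (mod 1007)
6^32 ≡ 579^2 = 335241 ≡ 917 (mod 1007)
6^64 ≡ 917^2 = 840889 ≡ 44 (mod 1007)
6^128 ≡ 44^2 = 1936 ≡ 929 (mod 1007)
6^256 ≡ 929^2 = 863041 ≡ 42 (mod 1007)
503 = 256 + 128 + 64 + 32 + 16 + 4 + 2 + 1 in binary powers of 2.
So 6^503 ≡ 42 · 929 · 44 · 917 · 579 · 289 · 36 · 6 ≡ 700 (mod 1007).
Squaring chain: 700; never reaches −1, so base 6 is a Miller–Rabin witness that 1007 is composite.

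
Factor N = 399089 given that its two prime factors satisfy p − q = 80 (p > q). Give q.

593

Since p = q + 80, we have 399089 = q(q + 80), so q² + 80q − 399089 = 0.
Discriminant: 80² + 4·399089 = 6400 + 1596356 = 1602756; √1602756 = 1266.
q = (−80 + 1266)/2 = 593, and p = q + 80 = 673.
Check: 593 · 673 = 399089.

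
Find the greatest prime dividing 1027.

79

1027 = 13 · 79
79 is prime.
So 1027 = 13 · 79; the largest prime factor is 79.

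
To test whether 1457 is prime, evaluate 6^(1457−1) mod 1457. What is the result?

521

6^1 ≡ 6 (mod 1457)
6^2 ≡ 6^2 = 36 ≡ 36 (mod 1457)
6^4 ≡ 36^2 = 1296 ≡ 1296 (mod 1457)
6^8 ≡ 1296^2 = 1679616 ≡ 1152 (mod 1457)
6^16 ≡ 1152^2 = 1327104 ≡ 1234 (mod 1457)
6^32 ≡ 1234^2 = 1522756 ≡ 191 (mod 1457)
6^64 ≡ 191^2 = 36481 ≡ 56 (mod 1457)
6^128 ≡ 56^2 = 3136 ≡ 222 (mod 1457)
6^256 ≡ 222^2 = 49284 ≡ 1203 (mod 1457)
6^512 ≡ 1203^2 = 1447209 ≡ 408 (mod 1457)
6^1024 ≡ 408^2 = 166464 ≡ 366 (mod 1457)
1456 = 1024 + 256 + 128 + 32 + 16 in binary powers of 2.
So 6^1456 ≡ 366 · 1203 · 222 · 191 · 1234 ≡ 521 (mod 1457).
Since 521 ≠ 1, base 6 is a Fermat witness: 1457 is composite.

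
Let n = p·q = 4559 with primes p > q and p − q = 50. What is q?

47

Since p = q + 50, we have 4559 = q(q + 50), so q² + 50q − 4559 = 0.
Discriminant: 50² + 4·4559 = 2500 + 18236 = 20736; √20736 = 144.
q = (−50 + 144)/2 = 47, and p = q + 50 = 97.
Check: 47 · 97 = 4559.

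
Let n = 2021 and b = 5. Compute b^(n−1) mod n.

5^1 ≡ 5 (mod 2021)
5^2 ≡ 5^2 = 25 ≡ 25 (mod 2021)
5^4 ≡ 25^2 = 625 ≡ 625 (mod 2021)
5^8 ≡ 625^2 = 390625 ≡ 572 (mod 2021)
5^16 ≡ 572^2 = 327184 ≡ 1803 (mod 2021)
5^32 ≡ 1803^2 = 3250809 ≡ 1041 (mod 2021)
5^64 ≡ 1041^2 = 1083681 ≡ 425 (mod 2021)
5^128 ≡ 425^2 = 180625 ≡ 756 (mod 2021)
5^256 ≡ 756^2 = 571536 ≡ 1614 (mod 2021)
5^512 ≡ 1614^2 = 2604996 ≡ 1948 (mod 2021)
5^1024 ≡ 1948^2 = 3794704 ≡ 1287 (mod 2021)
2020 = 1024 + 512 + 256 + 128 + 64 + 32 + 4 in binary powers of 2.
So 5^2020 ≡ 1287 · 1948 · 1614 · 756 · 425 · 1041 · 625 ≡ 883 (mod 2021).
Since 883 ≠ 1, base 5 is a Fermat witness: 2021 is composite.

883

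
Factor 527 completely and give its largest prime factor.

31

527 = 17 · 31
31 is prime.
So 527 = 17 · 31; the largest prime factor is 31.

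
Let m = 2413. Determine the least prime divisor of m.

2413 is odd.
Digit sum 10, not divisible by 3.
Ends in 3: not divisible by 5.
7: 2413 = 7·344 + 5
11: 2413 = 11·219 + 4
13: 2413 = 13·185 + 8
17: 2413 = 17·141 + 16
19: 2413 = 19·127

19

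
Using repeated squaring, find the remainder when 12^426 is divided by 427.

400

12^1 ≡ 12 (mod 427)
12^2 ≡ 12^2 = 144 ≡ 144 (mod 427)
12^4 ≡ 144^2 = 20736 ≡ 240 (mod 427)
12^8 ≡ 240^2 = 57600 ≡ 382 (mod 427)
12^16 ≡ 382^2 = 145924 ≡ 317 (mod 427)
12^32 ≡ 317^2 = 100489 ≡ 144 (mod 427)
12^64 ≡ 144^2 = 20736 ≡ 240 (mod 427)
12^128 ≡ 240^2 = 57600 ≡ 382 (mod 427)
12^256 ≡ 382^2 = 145924 ≡ 317 (mod 427)
426 = 256 + 128 + 32 + 8 + 2 in binary powers of 2.
So 12^426 ≡ 317 · 382 · 144 · 382 · 144 ≡ 400 (mod 427).
Since 400 ≠ 1, base 12 is a Fermat witness: 427 is composite.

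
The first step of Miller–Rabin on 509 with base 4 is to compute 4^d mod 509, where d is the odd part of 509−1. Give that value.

509 − 1 = 508 = 2^2 · 127, so d = 127.
4^1 ≡ 4 (mod 509)
4^2 ≡ 4^2 = 16 ≡ 16 (mod 509)
4^4 ≡ 16^2 = 256 ≡ 256 (mod 509)
4^8 ≡ 256^2 = 65536 ≡ 384 (mod 509)
4^16 ≡ 384^2 = 147456 ≡ 355 (mod 509)
4^32 ≡ 355^2 = 126025 ≡ 302 (mod 509)
4^64 ≡ 302^2 = 91204 ≡ 93 (mod 509)
127 = 64 + 32 + 16 + 8 + 4 + 2 + 1 in binary powers of 2.
So 4^127 ≡ 93 · 302 · 355 · 384 · 256 · 16 · 4 ≡ 508 (mod 509).
Since 4^d ≡ 508 (mod 509), base 4 does not prove 509 composite.

508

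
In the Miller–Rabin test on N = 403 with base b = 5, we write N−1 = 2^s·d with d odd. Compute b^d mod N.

403 − 1 = 402 = 2^1 · 201, so d = 201.
5^1 ≡ 5 (mod 403)
5^2 ≡ 5^2 = 25 ≡ 25 (mod 403)
5^4 ≡ 25^2 = 625 ≡ 222 (mod 403)
5^8 ≡ 222^2 = 49284 ≡ 118 (mod 403)
5^16 ≡ 118^2 = 13924 ≡ 222 (mod 403)
5^32 ≡ 222^2 = 49284 ≡ 118 (mod 403)
5^64 ≡ 118^2 = 13924 ≡ 222 (mod 403)
5^128 ≡ 222^2 = 49284 ≡ 118 (mod 403)
201 = 128 + 64 + 8 + 1 in binary powers of 2.
So 5^201 ≡ 118 · 222 · 118 · 5 ≡ 187 (mod 403).
Squaring chain: 187; never reaches −1, so base 5 is a Miller–Rabin witness that 403 is composite.

187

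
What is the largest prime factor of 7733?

37

7733 = 11 · 703
703 = 19 · 37
37 is prime.
So 7733 = 11 · 19 · 37; the largest prime factor is 37.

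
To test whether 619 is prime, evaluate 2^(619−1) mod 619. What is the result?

1

2^1 ≡ 2 (mod 619)
2^2 ≡ 2^2 = 4 ≡ 4 (mod 619)
2^4 ≡ 4^2 = 16 ≡ 16 (mod 619)
2^8 ≡ 16^2 = 256 ≡ 256 (mod 619)
2^16 ≡ 256^2 = 65536 ≡ 541 (mod 619)
2^32 ≡ 541^2 = 292681 ≡ 513 (mod 619)
2^64 ≡ 513^2 = 263169 ≡ 94 (mod 619)
2^128 ≡ 94^2 = 8836 ≡ 170 (mod 619)
2^256 ≡ 170^2 = 28900 ≡ 426 (mod 619)
2^512 ≡ 426^2 = 181476 ≡ 109 (mod 619)
618 = 512 + 64 + 32 + 8 + 2 in binary powers of 2.
So 2^618 ≡ 109 · 94 · 513 · 256 · 4 ≡ 1 (mod 619).
Since the result is 1, base 2 gives no evidence that 619 is composite.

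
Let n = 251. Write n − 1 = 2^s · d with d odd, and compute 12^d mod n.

251 − 1 = 250 = 2^1 · 125, so d = 125.
12^1 ≡ 12 (mod 251)
12^2 ≡ 12^2 = 144 ≡ 144 (mod 251)
12^4 ≡ 144^2 = 20736 ≡ 154 (mod 251)
12^8 ≡ 154^2 = 23716 ≡ 122 (mod 251)
12^16 ≡ 122^2 = 14884 ≡ 75 (mod 251)
12^32 ≡ 75^2 = 5625 ≡ 103 (mod 251)
12^64 ≡ 103^2 = 10609 ≡ 67 (mod 251)
125 = 64 + 32 + 16 + 8 + 4 + 1 in binary powers of 2.
So 12^125 ≡ 67 · 103 · 75 · 122 · 154 · 12 ≡ 1 (mod 251).
Since 12^d ≡ 1 (mod 251), base 12 does not prove 251 composite.

1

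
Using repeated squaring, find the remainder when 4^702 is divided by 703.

1

4^1 ≡ 4 (mod 703)
4^2 ≡ 4^2 = 16 ≡ 16 (mod 703)
4^4 ≡ 16^2 = 256 ≡ 256 (mod 703)
4^8 ≡ 256^2 = 65536 ≡ 157 (mod 703)
4^16 ≡ 157^2 = 24649 ≡ 44 (mod 703)
4^32 ≡ 44^2 = 1936 ≡ 530 (mod 703)
4^64 ≡ 530^2 = 280900 ≡ 403 (mod 703)
4^128 ≡ 403^2 = 162409 ≡ 16 (mod 703)
4^256 ≡ 16^2 = 256 ≡ 256 (mod 703)
4^512 ≡ 256^2 = 65536 ≡ 157 (mod 703)
702 = 512 + 128 + 32 + 16 + 8 + 4 + 2 in binary powers of 2.
So 4^702 ≡ 157 · 16 · 530 · 44 · 157 · 256 · 16 ≡ 1 (mod 703).
Since the result is 1, base 4 gives no evidence that 703 is composite.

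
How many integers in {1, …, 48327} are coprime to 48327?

31680

Factor: 48327 = 3 · 89 · 181.
φ(48327) = (3−1) · (89−1) · (181−1) = 2 · 88 · 180 = 31680.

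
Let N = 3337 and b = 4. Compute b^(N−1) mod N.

4^1 ≡ 4 (mod 3337)
4^2 ≡ 4^2 = 16 ≡ 16 (mod 3337)
4^4 ≡ 16^2 = 256 ≡ 256 (mod 3337)
4^8 ≡ 256^2 = 65536 ≡ 2133 (mod 3337)
4^16 ≡ 2133^2 = 4549689 ≡ 1358 (mod 3337)
4^32 ≡ 1358^2 = 1844164 ≡ 2140 (mod 3337)
4^64 ≡ 2140^2 = 4579600 ≡ 1236 (mod 3337)
4^128 ≡ 1236^2 = 1527696 ≡ 2687 (mod 3337)
4^256 ≡ 2687^2 = 7219969 ≡ 2038 (mod 3337)
4^512 ≡ 2038^2 = 4153444 ≡ 2216 (mod 3337)
4^1024 ≡ 2216^2 = 4910656 ≡ 1929 (mod 3337)
4^2048 ≡ 1929^2 = 3721041 ≡ 286 (mod 3337)
3336 = 2048 + 1024 + 256 + 8 in binary powers of 2.
So 4^3336 ≡ 286 · 1929 · 2038 · 2133 ≡ 192 (mod 3337).
Since 192 ≠ 1, base 4 is a Fermat witness: 3337 is composite.

192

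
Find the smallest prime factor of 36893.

36893 is odd.
Digit sum 29, not divisible by 3.
Ends in 3: not divisible by 5.
7: 36893 = 7·5270 + 3
11: 36893 = 11·3353 + 10
13: 36893 = 13·2837 + 12
17: 36893 = 17·2170 + 3
19: 36893 = 19·1941 + 14
23: 36893 = 23·1604 + 1
29: 36893 = 29·1272 + 5
31: 36893 = 31·1190 + 3
37: 36893 = 37·997 + 4
41: 36893 = 41·899 + 34
43: 36893 = 43·857 + 42
47: 36893 = 47·784 + 45
53: 36893 = 53·696 + 5
59: 36893 = 59·625 + 18
61: 36893 = 61·604 + 49
67: 36893 = 67·550 + 43
71: 36893 = 71·519 + 44
73: 36893 = 73·505 + 28
79: 36893 = 79·467

79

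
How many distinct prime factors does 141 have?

141 = 3 · 47
141 = 3 · 47, which has 2 distinct prime factors.

2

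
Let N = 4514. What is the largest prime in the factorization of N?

4514 = 2 · 2257
2257 = 37 · 61
61 is prime.
So 4514 = 2 · 37 · 61; the largest prime factor is 61.

61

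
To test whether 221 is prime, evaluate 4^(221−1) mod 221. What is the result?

4^1 ≡ 4 (mod 221)
4^2 ≡ 4^2 = 16 ≡ 16 (mod 221)
4^4 ≡ 16^2 = 256 ≡ 35 (mod 221)
4^8 ≡ 35^2 = 1225 ≡ 120 (mod 221)
4^16 ≡ 120^2 = 14400 ≡ 35 (mod 221)
4^32 ≡ 35^2 = 1225 ≡ 120 (mod 221)
4^64 ≡ 120^2 = 14400 ≡ 35 (mod 221)
4^128 ≡ 35^2 = 1225 ≡ 120 (mod 221)
220 = 128 + 64 + 16 + 8 + 4 in binary powers of 2.
So 4^220 ≡ 120 · 35 · 35 · 120 · 35 ≡ 35 (mod 221).
Since 35 ≠ 1, base 4 is a Fermat witness: 221 is composite.

35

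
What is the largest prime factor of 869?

79

869 = 11 · 79
79 is prime.
So 869 = 11 · 79; the largest prime factor is 79.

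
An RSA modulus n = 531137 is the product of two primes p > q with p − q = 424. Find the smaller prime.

547

Since p = q + 424, we have 531137 = q(q + 424), so q² + 424q − 531137 = 0.
Discriminant: 424² + 4·531137 = 179776 + 2124548 = 2304324; √2304324 = 1518.
q = (−424 + 1518)/2 = 547, and p = q + 424 = 971.
Check: 547 · 971 = 531137.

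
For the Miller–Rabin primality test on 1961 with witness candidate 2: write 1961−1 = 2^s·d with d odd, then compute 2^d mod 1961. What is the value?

1961 − 1 = 1960 = 2^3 · 245, so d = 245.
2^1 ≡ 2 (mod 1961)
2^2 ≡ 2^2 = 4 ≡ 4 (mod 1961)
2^4 ≡ 4^2 = 16 ≡ 16 (mod 1961)
2^8 ≡ 16^2 = 256 ≡ 256 (mod 1961)
2^16 ≡ 256^2 = 65536 ≡ 823 (mod 1961)
2^32 ≡ 823^2 = 677329 ≡ 784 (mod 1961)
2^64 ≡ 784^2 = 614656 ≡ 863 (mod 1961)
2^128 ≡ 863^2 = 744769 ≡ 1550 (mod 1961)
245 = 128 + 64 + 32 + 16 + 4 + 1 in binary powers of 2.
So 2^245 ≡ 1550 · 863 · 784 · 823 · 16 · 2 ≡ 1874 (mod 1961).
Squaring chain: 1874 → 1686 → 1107; never reaches −1, so base 2 is a Miller–Rabin witness that 1961 is composite.

1874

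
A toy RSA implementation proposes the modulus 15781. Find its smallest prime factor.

15781 is odd.
Digit sum 22, not divisible by 3.
Ends in 1: not divisible by 5.
7: 15781 = 7·2254 + 3
11: 15781 = 11·1434 + 7
13: 15781 = 13·1213 + 12
17: 15781 = 17·928 + 5
19: 15781 = 19·830 + 11
23: 15781 = 23·686 + 3
29: 15781 = 29·544 + 5
31: 15781 = 31·509 + 2
37: 15781 = 37·426 + 19
41: 15781 = 41·384 + 37
43: 15781 = 43·367

43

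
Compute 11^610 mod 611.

335

11^1 ≡ 11 (mod 611)
11^2 ≡ 11^2 = 121 ≡ 121 (mod 611)
11^4 ≡ 121^2 = 14641 ≡ 588 (mod 611)
11^8 ≡ 588^2 = 345744 ≡ 529 (mod 611)
11^16 ≡ 529^2 = 279841 ≡ 3 (mod 611)
11^32 ≡ 3^2 = 9 ≡ 9 (mod 611)
11^64 ≡ 9^2 = 81 ≡ 81 (mod 611)
11^128 ≡ 81^2 = 6561 ≡ 451 (mod 611)
11^256 ≡ 451^2 = 203401 ≡ 549 (mod 611)
11^512 ≡ 549^2 = 301401 ≡ 178 (mod 611)
610 = 512 + 64 + 32 + 2 in binary powers of 2.
So 11^610 ≡ 178 · 81 · 9 · 121 ≡ 335 (mod 611).
Since 335 ≠ 1, base 11 is a Fermat witness: 611 is composite.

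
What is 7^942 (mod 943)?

7^1 ≡ 7 (mod 943)
7^2 ≡ 7^2 = 49 ≡ 49 (mod 943)
7^4 ≡ 49^2 = 2401 ≡ 515 (mod 943)
7^8 ≡ 515^2 = 265225 ≡ 242 (mod 943)
7^16 ≡ 242^2 = 58564 ≡ 98 (mod 943)
7^32 ≡ 98^2 = 9604 ≡ 174 (mod 943)
7^64 ≡ 174^2 = 30276 ≡ 100 (mod 943)
7^128 ≡ 100^2 = 10000 ≡ 570 (mod 943)
7^256 ≡ 570^2 = 324900 ≡ 508 (mod 943)
7^512 ≡ 508^2 = 258064 ≡ 625 (mod 943)
942 = 512 + 256 + 128 + 32 + 8 + 4 + 2 in binary powers of 2.
So 7^942 ≡ 625 · 508 · 570 · 174 · 242 · 515 · 49 ≡ 156 (mod 943).
Since 156 ≠ 1, base 7 is a Fermat witness: 943 is composite.

156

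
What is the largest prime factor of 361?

19

361 = 19 · 19
19 = 19 · 1
So 361 = 19^2; the largest prime factor is 19.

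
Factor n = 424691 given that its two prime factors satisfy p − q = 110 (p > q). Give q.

Since p = q + 110, we have 424691 = q(q + 110), so q² + 110q − 424691 = 0.
Discriminant: 110² + 4·424691 = 12100 + 1698764 = 1710864; √1710864 = 1308.
q = (−110 + 1308)/2 = 599, and p = q + 110 = 709.
Check: 599 · 709 = 424691.

599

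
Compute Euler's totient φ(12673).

11088

Factor: 12673 = 19 · 23 · 29.
φ(12673) = (19−1) · (23−1) · (29−1) = 18 · 22 · 28 = 11088.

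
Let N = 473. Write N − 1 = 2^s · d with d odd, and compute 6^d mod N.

79

473 − 1 = 472 = 2^3 · 59, so d = 59.
6^1 ≡ 6 (mod 473)
6^2 ≡ 6^2 = 36 ≡ 36 (mod 473)
6^4 ≡ 36^2 = 1296 ≡ 350 (mod 473)
6^8 ≡ 350^2 = 122500 ≡ 466 (mod 473)
6^16 ≡ 466^2 = 217156 ≡ 49 (mod 473)
6^32 ≡ 49^2 = 2401 ≡ 36 (mod 473)
59 = 32 + 16 + 8 + 2 + 1 in binary powers of 2.
So 6^59 ≡ 36 · 49 · 466 · 36 · 6 ≡ 79 (mod 473).
Squaring chain: 79 → 92 → 423; never reaches −1, so base 6 is a Miller–Rabin witness that 473 is composite.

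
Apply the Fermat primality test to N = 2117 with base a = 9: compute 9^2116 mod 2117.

429

9^1 ≡ 9 (mod 2117)
9^2 ≡ 9^2 = 81 ≡ 81 (mod 2117)
9^4 ≡ 81^2 = 6561 ≡ 210 (mod 2117)
9^8 ≡ 210^2 = 44100 ≡ 1760 (mod 2117)
9^16 ≡ 1760^2 = 3097600 ≡ 429 (mod 2117)
9^32 ≡ 429^2 = 184041 ≡ 1979 (mod 2117)
9^64 ≡ 1979^2 = 3916441 ≡ 2108 (mod 2117)
9^128 ≡ 2108^2 = 4443664 ≡ 81 (mod 2117)
9^256 ≡ 81^2 = 6561 ≡ 210 (mod 2117)
9^512 ≡ 210^2 = 44100 ≡ 1760 (mod 2117)
9^1024 ≡ 1760^2 = 3097600 ≡ 429 (mod 2117)
9^2048 ≡ 429^2 = 184041 ≡ 1979 (mod 2117)
2116 = 2048 + 64 + 4 in binary powers of 2.
So 9^2116 ≡ 1979 · 2108 · 210 ≡ 429 (mod 2117).
Since 429 ≠ 1, base 9 is a Fermat witness: 2117 is composite.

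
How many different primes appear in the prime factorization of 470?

3

470 = 2 · 235
235 = 5 · 47
470 = 2 · 5 · 47, which has 3 distinct prime factors.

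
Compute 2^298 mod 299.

140

2^1 ≡ 2 (mod 299)
2^2 ≡ 2^2 = 4 ≡ 4 (mod 299)
2^4 ≡ 4^2 = 16 ≡ 16 (mod 299)
2^8 ≡ 16^2 = 256 ≡ 256 (mod 299)
2^16 ≡ 256^2 = 65536 ≡ 55 (mod 299)
2^32 ≡ 55^2 = 3025 ≡ 35 (mod 299)
2^64 ≡ 35^2 = 1225 ≡ 29 (mod 299)
2^128 ≡ 29^2 = 841 ≡ 243 (mod 299)
2^256 ≡ 243^2 = 59049 ≡ 146 (mod 299)
298 = 256 + 32 + 8 + 2 in binary powers of 2.
So 2^298 ≡ 146 · 35 · 256 · 4 ≡ 140 (mod 299).
Since 140 ≠ 1, base 2 is a Fermat witness: 299 is composite.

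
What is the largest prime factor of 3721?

3721 = 61 · 61
61 = 61 · 1
So 3721 = 61^2; the largest prime factor is 61.

61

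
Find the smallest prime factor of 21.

3

21 is odd.
Digit sum 3, divisible by 3.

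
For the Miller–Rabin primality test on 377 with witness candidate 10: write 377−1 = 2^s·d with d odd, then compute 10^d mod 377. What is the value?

108

377 − 1 = 376 = 2^3 · 47, so d = 47.
10^1 ≡ 10 (mod 377)
10^2 ≡ 10^2 = 100 ≡ 100 (mod 377)
10^4 ≡ 100^2 = 10000 ≡ 198 (mod 377)
10^8 ≡ 198^2 = 39204 ≡ 373 (mod 377)
10^16 ≡ 373^2 = 139129 ≡ 16 (mod 377)
10^32 ≡ 16^2 = 256 ≡ 256 (mod 377)
47 = 32 + 8 + 4 + 2 + 1 in binary powers of 2.
So 10^47 ≡ 256 · 373 · 198 · 100 · 10 ≡ 108 (mod 377).
Squaring chain: 108 → 354 → 152; never reaches −1, so base 10 is a Miller–Rabin witness that 377 is composite.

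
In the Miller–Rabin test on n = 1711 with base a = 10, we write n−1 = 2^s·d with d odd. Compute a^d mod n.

1711 − 1 = 1710 = 2^1 · 855, so d = 855.
10^1 ≡ 10 (mod 1711)
10^2 ≡ 10^2 = 100 ≡ 100 (mod 1711)
10^4 ≡ 100^2 = 10000 ≡ 1445 (mod 1711)
10^8 ≡ 1445^2 = 2088025 ≡ 605 (mod 1711)
10^16 ≡ 605^2 = 366025 ≡ 1582 (mod 1711)
10^32 ≡ 1582^2 = 2502724 ≡ 1242 (mod 1711)
10^64 ≡ 1242^2 = 1542564 ≡ 953 (mod 1711)
10^128 ≡ 953^2 = 908209 ≡ 1379 (mod 1711)
10^256 ≡ 1379^2 = 1901641 ≡ 720 (mod 1711)
10^512 ≡ 720^2 = 518400 ≡ 1678 (mod 1711)
855 = 512 + 256 + 64 + 16 + 4 + 2 + 1 in binary powers of 2.
So 10^855 ≡ 1678 · 720 · 953 · 1582 · 1445 · 100 · 10 ≡ 396 (mod 1711).
Squaring chain: 396; never reaches −1, so base 10 is a Miller–Rabin witness that 1711 is composite.

396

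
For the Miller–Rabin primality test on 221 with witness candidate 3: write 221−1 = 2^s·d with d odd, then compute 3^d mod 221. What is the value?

198

221 − 1 = 220 = 2^2 · 55, so d = 55.
3^1 ≡ 3 (mod 221)
3^2 ≡ 3^2 = 9 ≡ 9 (mod 221)
3^4 ≡ 9^2 = 81 ≡ 81 (mod 221)
3^8 ≡ 81^2 = 6561 ≡ 152 (mod 221)
3^16 ≡ 152^2 = 23104 ≡ 120 (mod 221)
3^32 ≡ 120^2 = 14400 ≡ 35 (mod 221)
55 = 32 + 16 + 4 + 2 + 1 in binary powers of 2.
So 3^55 ≡ 35 · 120 · 81 · 9 · 3 ≡ 198 (mod 221).
Squaring chain: 198 → 87; never reaches −1, so base 3 is a Miller–Rabin witness that 221 is composite.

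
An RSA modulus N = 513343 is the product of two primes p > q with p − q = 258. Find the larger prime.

857

Since p = q + 258, we have 513343 = q(q + 258), so q² + 258q − 513343 = 0.
Discriminant: 258² + 4·513343 = 66564 + 2053372 = 2119936; √2119936 = 1456.
q = (−258 + 1456)/2 = 599, and p = q + 258 = 857.
Check: 599 · 857 = 513343.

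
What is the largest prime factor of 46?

23

46 = 2 · 23
23 is prime.
So 46 = 2 · 23; the largest prime factor is 23.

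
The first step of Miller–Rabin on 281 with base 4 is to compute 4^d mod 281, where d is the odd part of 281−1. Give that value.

1

281 − 1 = 280 = 2^3 · 35, so d = 35.
4^1 ≡ 4 (mod 281)
4^2 ≡ 4^2 = 16 ≡ 16 (mod 281)
4^4 ≡ 16^2 = 256 ≡ 256 (mod 281)
4^8 ≡ 256^2 = 65536 ≡ 63 (mod 281)
4^16 ≡ 63^2 = 3969 ≡ 35 (mod 281)
4^32 ≡ 35^2 = 1225 ≡ 101 (mod 281)
35 = 32 + 2 + 1 in binary powers of 2.
So 4^35 ≡ 101 · 16 · 4 ≡ 1 (mod 281).
Since 4^d ≡ 1 (mod 281), base 4 does not prove 281 composite.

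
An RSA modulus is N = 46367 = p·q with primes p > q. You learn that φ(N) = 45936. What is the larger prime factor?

φ(n) = (p−1)(q−1) = n − (p+q) + 1, so p + q = 46367 − 45936 + 1 = 432.
p and q are the roots of t² − 432t + 46367 = 0.
Discriminant: 432² − 4·46367 = 186624 − 185468 = 1156; √1156 = 34.
q = (432 − 34)/2 = 199, p = (432 + 34)/2 = 233.
Check: 199 · 233 = 46367.

233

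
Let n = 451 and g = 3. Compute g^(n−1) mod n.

3^1 ≡ 3 (mod 451)
3^2 ≡ 3^2 = 9 ≡ 9 (mod 451)
3^4 ≡ 9^2 = 81 ≡ 81 (mod 451)
3^8 ≡ 81^2 = 6561 ≡ 247 (mod 451)
3^16 ≡ 247^2 = 61009 ≡ 124 (mod 451)
3^32 ≡ 124^2 = 15376 ≡ 42 (mod 451)
3^64 ≡ 42^2 = 1764 ≡ 411 (mod 451)
3^128 ≡ 411^2 = 168921 ≡ 247 (mod 451)
3^256 ≡ 247^2 = 61009 ≡ 124 (mod 451)
450 = 256 + 128 + 64 + 2 in binary powers of 2.
So 3^450 ≡ 124 · 247 · 411 · 9 ≡ 419 (mod 451).
Since 419 ≠ 1, base 3 is a Fermat witness: 451 is composite.

419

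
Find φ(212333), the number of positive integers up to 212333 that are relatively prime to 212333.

190080

Factor: 212333 = 11 · 97 · 199.
φ(212333) = (11−1) · (97−1) · (199−1) = 10 · 96 · 198 = 190080.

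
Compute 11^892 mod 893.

11^1 ≡ 11 (mod 893)
11^2 ≡ 11^2 = 121 ≡ 121 (mod 893)
11^4 ≡ 121^2 = 14641 ≡ 353 (mod 893)
11^8 ≡ 353^2 = 124609 ≡ 482 (mod 893)
11^16 ≡ 482^2 = 232324 ≡ 144 (mod 893)
11^32 ≡ 144^2 = 20736 ≡ 197 (mod 893)
11^64 ≡ 197^2 = 38809 ≡ 410 (mod 893)
11^128 ≡ 410^2 = 168100 ≡ 216 (mod 893)
11^256 ≡ 216^2 = 46656 ≡ 220 (mod 893)
11^512 ≡ 220^2 = 48400 ≡ 178 (mod 893)
892 = 512 + 256 + 64 + 32 + 16 + 8 + 4 in binary powers of 2.
So 11^892 ≡ 178 · 220 · 410 · 197 · 144 · 482 · 353 ≡ 410 (mod 893).
Since 410 ≠ 1, base 11 is a Fermat witness: 893 is composite.

410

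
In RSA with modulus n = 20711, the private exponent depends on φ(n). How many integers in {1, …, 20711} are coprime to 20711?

20424

Factor: 20711 = 139 · 149.
φ(20711) = (139−1) · (149−1) = 138 · 148 = 20424.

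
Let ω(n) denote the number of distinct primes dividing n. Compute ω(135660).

135660 = 2^2 · 33915
33915 = 3 · 11305
11305 = 5 · 2261
2261 = 7 · 323
323 = 17 · 19
135660 = 2^2 · 3 · 5 · 7 · 17 · 19, which has 6 distinct prime factors.

6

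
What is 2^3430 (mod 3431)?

2922

2^1 ≡ 2 (mod 3431)
2^2 ≡ 2^2 = 4 ≡ 4 (mod 3431)
2^4 ≡ 4^2 = 16 ≡ 16 (mod 3431)
2^8 ≡ 16^2 = 256 ≡ 256 (mod 3431)
2^16 ≡ 256^2 = 65536 ≡ 347 (mod 3431)
2^32 ≡ 347^2 = 120409 ≡ 324 (mod 3431)
2^64 ≡ 324^2 = 104976 ≡ 2046 (mod 3431)
2^128 ≡ 2046^2 = 4186116 ≡ 296 (mod 3431)
2^256 ≡ 296^2 = 87616 ≡ 1841 (mod 3431)
2^512 ≡ 1841^2 = 3389281 ≡ 2884 (mod 3431)
2^1024 ≡ 2884^2 = 8317456 ≡ 712 (mod 3431)
2^2048 ≡ 712^2 = 506944 ≡ 2587 (mod 3431)
3430 = 2048 + 1024 + 256 + 64 + 32 + 4 + 2 in binary powers of 2.
So 2^3430 ≡ 2587 · 712 · 1841 · 2046 · 324 · 16 · 4 ≡ 2922 (mod 3431).
Since 2922 ≠ 1, base 2 is a Fermat witness: 3431 is composite.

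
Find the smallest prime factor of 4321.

4321 is odd.
Digit sum 10, not divisible by 3.
Ends in 1: not divisible by 5.
7: 4321 = 7·617 + 2
11: 4321 = 11·392 + 9
13: 4321 = 13·332 + 5
17: 4321 = 17·254 + 3
19: 4321 = 19·227 + 8
23: 4321 = 23·187 + 20
29: 4321 = 29·149

29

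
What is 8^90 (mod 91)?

8^1 ≡ 8 (mod 91)
8^2 ≡ 8^2 = 64 ≡ 64 (mod 91)
8^4 ≡ 64^2 = 4096 ≡ 1 (mod 91)
8^8 ≡ 1^2 = 1 ≡ 1 (mod 91)
8^16 ≡ 1^2 = 1 ≡ 1 (mod 91)
8^32 ≡ 1^2 = 1 ≡ 1 (mod 91)
8^64 ≡ 1^2 = 1 ≡ 1 (mod 91)
90 = 64 + 16 + 8 + 2 in binary powers of 2.
So 8^90 ≡ 1 · 1 · 1 · 64 ≡ 64 (mod 91).
Since 64 ≠ 1, base 8 is a Fermat witness: 91 is composite.

64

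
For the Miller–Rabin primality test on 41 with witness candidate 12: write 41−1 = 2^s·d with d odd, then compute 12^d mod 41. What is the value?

3

41 − 1 = 40 = 2^3 · 5, so d = 5.
12^1 ≡ 12 (mod 41)
12^2 ≡ 12^2 = 144 ≡ 21 (mod 41)
12^4 ≡ 21^2 = 441 ≡ 31 (mod 41)
5 = 4 + 1 in binary powers of 2.
So 12^5 ≡ 31 · 12 ≡ 3 (mod 41).
Squaring chain: 3 → 9 → 40; reaches −1, so base 12 does not prove 41 composite.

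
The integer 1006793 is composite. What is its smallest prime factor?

29

1006793 is odd.
Digit sum 26, not divisible by 3.
Ends in 3: not divisible by 5.
7: 1006793 = 7·143827 + 4
11: 1006793 = 11·91526 + 7
13: 1006793 = 13·77445 + 8
17: 1006793 = 17·59223 + 2
19: 1006793 = 19·52989 + 2
23: 1006793 = 23·43773 + 14
29: 1006793 = 29·34717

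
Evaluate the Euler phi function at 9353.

Factor: 9353 = 47 · 199.
φ(9353) = (47−1) · (199−1) = 46 · 198 = 9108.

9108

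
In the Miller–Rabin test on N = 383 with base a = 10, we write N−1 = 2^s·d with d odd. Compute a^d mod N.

382

383 − 1 = 382 = 2^1 · 191, so d = 191.
10^1 ≡ 10 (mod 383)
10^2 ≡ 10^2 = 100 ≡ 100 (mod 383)
10^4 ≡ 100^2 = 10000 ≡ 42 (mod 383)
10^8 ≡ 42^2 = 1764 ≡ 232 (mod 383)
10^16 ≡ 232^2 = 53824 ≡ 204 (mod 383)
10^32 ≡ 204^2 = 41616 ≡ 252 (mod 383)
10^64 ≡ 252^2 = 63504 ≡ 309 (mod 383)
10^128 ≡ 309^2 = 95481 ≡ 114 (mod 383)
191 = 128 + 32 + 16 + 8 + 4 + 2 + 1 in binary powers of 2.
So 10^191 ≡ 114 · 252 · 204 · 232 · 42 · 100 · 10 ≡ 382 (mod 383).
Since 10^d ≡ 382 (mod 383), base 10 does not prove 383 composite.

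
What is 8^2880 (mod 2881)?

692

8^1 ≡ 8 (mod 2881)
8^2 ≡ 8^2 = 64 ≡ 64 (mod 2881)
8^4 ≡ 64^2 = 4096 ≡ 1215 (mod 2881)
8^8 ≡ 1215^2 = 1476225 ≡ 1153 (mod 2881)
8^16 ≡ 1153^2 = 1329409 ≡ 1268 (mod 2881)
8^32 ≡ 1268^2 = 1607824 ≡ 226 (mod 2881)
8^64 ≡ 226^2 = 51076 ≡ 2099 (mod 2881)
8^128 ≡ 2099^2 = 4405801 ≡ 752 (mod 2881)
8^256 ≡ 752^2 = 565504 ≡ 828 (mod 2881)
8^512 ≡ 828^2 = 685584 ≡ 2787 (mod 2881)
8^1024 ≡ 2787^2 = 7767369 ≡ 193 (mod 2881)
8^2048 ≡ 193^2 = 37249 ≡ 2677 (mod 2881)
2880 = 2048 + 512 + 256 + 64 in binary powers of 2.
So 8^2880 ≡ 2677 · 2787 · 828 · 2099 ≡ 692 (mod 2881).
Since 692 ≠ 1, base 8 is a Fermat witness: 2881 is composite.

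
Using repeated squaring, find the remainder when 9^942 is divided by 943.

9^1 ≡ 9 (mod 943)
9^2 ≡ 9^2 = 81 ≡ 81 (mod 943)
9^4 ≡ 81^2 = 6561 ≡ 903 (mod 943)
9^8 ≡ 903^2 = 815409 ≡ 657 (mod 943)
9^16 ≡ 657^2 = 431649 ≡ 698 (mod 943)
9^32 ≡ 698^2 = 487204 ≡ 616 (mod 943)
9^64 ≡ 616^2 = 379456 ≡ 370 (mod 943)
9^128 ≡ 370^2 = 136900 ≡ 165 (mod 943)
9^256 ≡ 165^2 = 27225 ≡ 821 (mod 943)
9^512 ≡ 821^2 = 674041 ≡ 739 (mod 943)
942 = 512 + 256 + 128 + 32 + 8 + 4 + 2 in binary powers of 2.
So 9^942 ≡ 739 · 821 · 165 · 616 · 657 · 903 · 81 ≡ 901 (mod 943).
Since 901 ≠ 1, base 9 is a Fermat witness: 943 is composite.

901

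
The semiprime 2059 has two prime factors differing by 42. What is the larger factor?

Since p = q + 42, we have 2059 = q(q + 42), so q² + 42q − 2059 = 0.
Discriminant: 42² + 4·2059 = 1764 + 8236 = 10000; √10000 = 100.
q = (−42 + 100)/2 = 29, and p = q + 42 = 71.
Check: 29 · 71 = 2059.

71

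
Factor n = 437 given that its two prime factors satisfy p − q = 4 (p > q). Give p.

Since p = q + 4, we have 437 = q(q + 4), so q² + 4q − 437 = 0.
Discriminant: 4² + 4·437 = 16 + 1748 = 1764; √1764 = 42.
q = (−4 + 42)/2 = 19, and p = q + 4 = 23.
Check: 19 · 23 = 437.

23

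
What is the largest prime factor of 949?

949 = 13 · 73
73 is prime.
So 949 = 13 · 73; the largest prime factor is 73.

73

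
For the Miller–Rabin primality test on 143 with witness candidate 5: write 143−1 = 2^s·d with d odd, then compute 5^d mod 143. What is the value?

60

143 − 1 = 142 = 2^1 · 71, so d = 71.
5^1 ≡ 5 (mod 143)
5^2 ≡ 5^2 = 25 ≡ 25 (mod 143)
5^4 ≡ 25^2 = 625 ≡ 53 (mod 143)
5^8 ≡ 53^2 = 2809 ≡ 92 (mod 143)
5^16 ≡ 92^2 = 8464 ≡ 27 (mod 143)
5^32 ≡ 27^2 = 729 ≡ 14 (mod 143)
5^64 ≡ 14^2 = 196 ≡ 53 (mod 143)
71 = 64 + 4 + 2 + 1 in binary powers of 2.
So 5^71 ≡ 53 · 53 · 25 · 5 ≡ 60 (mod 143).
Squaring chain: 60; never reaches −1, so base 5 is a Miller–Rabin witness that 143 is composite.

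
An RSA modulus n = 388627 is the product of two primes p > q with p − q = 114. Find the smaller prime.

Since p = q + 114, we have 388627 = q(q + 114), so q² + 114q − 388627 = 0.
Discriminant: 114² + 4·388627 = 12996 + 1554508 = 1567504; √1567504 = 1252.
q = (−114 + 1252)/2 = 569, and p = q + 114 = 683.
Check: 569 · 683 = 388627.

569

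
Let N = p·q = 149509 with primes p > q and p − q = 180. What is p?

487

Since p = q + 180, we have 149509 = q(q + 180), so q² + 180q − 149509 = 0.
Discriminant: 180² + 4·149509 = 32400 + 598036 = 630436; √630436 = 794.
q = (−180 + 794)/2 = 307, and p = q + 180 = 487.
Check: 307 · 487 = 149509.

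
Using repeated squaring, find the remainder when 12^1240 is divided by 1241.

475

12^1 ≡ 12 (mod 1241)
12^2 ≡ 12^2 = 144 ≡ 144 (mod 1241)
12^4 ≡ 144^2 = 20736 ≡ 880 (mod 1241)
12^8 ≡ 880^2 = 774400 ≡ 16 (mod 1241)
12^16 ≡ 16^2 = 256 ≡ 256 (mod 1241)
12^32 ≡ 256^2 = 65536 ≡ 1004 (mod 1241)
12^64 ≡ 1004^2 = 1008016 ≡ 324 (mod 1241)
12^128 ≡ 324^2 = 104976 ≡ 732 (mod 1241)
12^256 ≡ 732^2 = 535824 ≡ 953 (mod 1241)
12^512 ≡ 953^2 = 908209 ≡ 1038 (mod 1241)
12^1024 ≡ 1038^2 = 1077444 ≡ 256 (mod 1241)
1240 = 1024 + 128 + 64 + 16 + 8 in binary powers of 2.
So 12^1240 ≡ 256 · 732 · 324 · 256 · 16 ≡ 475 (mod 1241).
Since 475 ≠ 1, base 12 is a Fermat witness: 1241 is composite.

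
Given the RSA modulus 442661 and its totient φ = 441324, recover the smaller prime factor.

599

φ(n) = (p−1)(q−1) = n − (p+q) + 1, so p + q = 442661 − 441324 + 1 = 1338.
p and q are the roots of t² − 1338t + 442661 = 0.
Discriminant: 1338² − 4·442661 = 1790244 − 1770644 = 19600; √19600 = 140.
q = (1338 − 140)/2 = 599, p = (1338 + 140)/2 = 739.
Check: 599 · 739 = 442661.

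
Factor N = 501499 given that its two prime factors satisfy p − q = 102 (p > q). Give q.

659

Since p = q + 102, we have 501499 = q(q + 102), so q² + 102q − 501499 = 0.
Discriminant: 102² + 4·501499 = 10404 + 2005996 = 2016400; √2016400 = 1420.
q = (−102 + 1420)/2 = 659, and p = q + 102 = 761.
Check: 659 · 761 = 501499.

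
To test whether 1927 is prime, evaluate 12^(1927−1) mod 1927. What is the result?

12^1 ≡ 12 (mod 1927)
12^2 ≡ 12^2 = 144 ≡ 144 (mod 1927)
12^4 ≡ 144^2 = 20736 ≡ 1466 (mod 1927)
12^8 ≡ 1466^2 = 2149156 ≡ 551 (mod 1927)
12^16 ≡ 551^2 = 303601 ≡ 1062 (mod 1927)
12^32 ≡ 1062^2 = 1127844 ≡ 549 (mod 1927)
12^64 ≡ 549^2 = 301401 ≡ 789 (mod 1927)
12^128 ≡ 789^2 = 622521 ≡ 100 (mod 1927)
12^256 ≡ 100^2 = 10000 ≡ 365 (mod 1927)
12^512 ≡ 365^2 = 133225 ≡ 262 (mod 1927)
12^1024 ≡ 262^2 = 68644 ≡ 1199 (mod 1927)
1926 = 1024 + 512 + 256 + 128 + 4 + 2 in binary powers of 2.
So 12^1926 ≡ 1199 · 262 · 365 · 100 · 1466 · 144 ≡ 1840 (mod 1927).
Since 1840 ≠ 1, base 12 is a Fermat witness: 1927 is composite.

1840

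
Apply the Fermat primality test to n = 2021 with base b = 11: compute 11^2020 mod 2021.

1741

11^1 ≡ 11 (mod 2021)
11^2 ≡ 11^2 = 121 ≡ 121 (mod 2021)
11^4 ≡ 121^2 = 14641 ≡ 494 (mod 2021)
11^8 ≡ 494^2 = 244036 ≡ 1516 (mod 2021)
11^16 ≡ 1516^2 = 2298256 ≡ 379 (mod 2021)
11^32 ≡ 379^2 = 143641 ≡ 150 (mod 2021)
11^64 ≡ 150^2 = 22500 ≡ 269 (mod 2021)
11^128 ≡ 269^2 = 72361 ≡ 1626 (mod 2021)
11^256 ≡ 1626^2 = 2643876 ≡ 408 (mod 2021)
11^512 ≡ 408^2 = 166464 ≡ 742 (mod 2021)
11^1024 ≡ 742^2 = 550564 ≡ 852 (mod 2021)
2020 = 1024 + 512 + 256 + 128 + 64 + 32 + 4 in binary powers of 2.
So 11^2020 ≡ 852 · 742 · 408 · 1626 · 269 · 150 · 494 ≡ 1741 (mod 2021).
Since 1741 ≠ 1, base 11 is a Fermat witness: 2021 is composite.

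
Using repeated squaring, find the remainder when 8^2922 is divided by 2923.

8^1 ≡ 8 (mod 2923)
8^2 ≡ 8^2 = 64 ≡ 64 (mod 2923)
8^4 ≡ 64^2 = 4096 ≡ 1173 (mod 2923)
8^8 ≡ 1173^2 = 1375929 ≡ 2119 (mod 2923)
8^16 ≡ 2119^2 = 4490161 ≡ 433 (mod 2923)
8^32 ≡ 433^2 = 187489 ≡ 417 (mod 2923)
8^64 ≡ 417^2 = 173889 ≡ 1432 (mod 2923)
8^128 ≡ 1432^2 = 2050624 ≡ 1601 (mod 2923)
8^256 ≡ 1601^2 = 2563201 ≡ 2653 (mod 2923)
8^512 ≡ 2653^2 = 7038409 ≡ 2748 (mod 2923)
8^1024 ≡ 2748^2 = 7551504 ≡ 1395 (mod 2923)
8^2048 ≡ 1395^2 = 1946025 ≡ 2230 (mod 2923)
2922 = 2048 + 512 + 256 + 64 + 32 + 8 + 2 in binary powers of 2.
So 8^2922 ≡ 2230 · 2748 · 2653 · 1432 · 417 · 2119 · 64 ≡ 1553 (mod 2923).
Since 1553 ≠ 1, base 8 is a Fermat witness: 2923 is composite.

1553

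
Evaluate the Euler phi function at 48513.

31824

Factor: 48513 = 3 · 103 · 157.
φ(48513) = (3−1) · (103−1) · (157−1) = 2 · 102 · 156 = 31824.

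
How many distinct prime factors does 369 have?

2

369 = 3^2 · 41
369 = 3^2 · 41, which has 2 distinct prime factors.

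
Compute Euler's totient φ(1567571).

1531548

Factor: 1567571 = 59 · 163^2.
φ(1567571) = (59−1) · 163^1·(163−1) = 58 · 26406 = 1531548.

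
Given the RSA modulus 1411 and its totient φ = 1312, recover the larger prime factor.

83

φ(n) = (p−1)(q−1) = n − (p+q) + 1, so p + q = 1411 − 1312 + 1 = 100.
p and q are the roots of t² − 100t + 1411 = 0.
Discriminant: 100² − 4·1411 = 10000 − 5644 = 4356; √4356 = 66.
q = (100 − 66)/2 = 17, p = (100 + 66)/2 = 83.
Check: 17 · 83 = 1411.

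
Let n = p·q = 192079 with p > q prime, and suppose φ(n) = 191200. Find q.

φ(n) = (p−1)(q−1) = n − (p+q) + 1, so p + q = 192079 − 191200 + 1 = 880.
p and q are the roots of t² − 880t + 192079 = 0.
Discriminant: 880² − 4·192079 = 774400 − 768316 = 6084; √6084 = 78.
q = (880 − 78)/2 = 401, p = (880 + 78)/2 = 479.
Check: 401 · 479 = 192079.

401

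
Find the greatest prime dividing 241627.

241627 = 47 · 5141
5141 = 53 · 97
97 is prime.
So 241627 = 47 · 53 · 97; the largest prime factor is 97.

97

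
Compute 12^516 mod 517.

243

12^1 ≡ 12 (mod 517)
12^2 ≡ 12^2 = 144 ≡ 144 (mod 517)
12^4 ≡ 144^2 = 20736 ≡ 56 (mod 517)
12^8 ≡ 56^2 = 3136 ≡ 34 (mod 517)
12^16 ≡ 34^2 = 1156 ≡ 122 (mod 517)
12^32 ≡ 122^2 = 14884 ≡ 408 (mod 517)
12^64 ≡ 408^2 = 166464 ≡ 507 (mod 517)
12^128 ≡ 507^2 = 257049 ≡ 100 (mod 517)
12^256 ≡ 100^2 = 10000 ≡ 177 (mod 517)
12^512 ≡ 177^2 = 31329 ≡ 309 (mod 517)
516 = 512 + 4 in binary powers of 2.
So 12^516 ≡ 309 · 56 ≡ 243 (mod 517).
Since 243 ≠ 1, base 12 is a Fermat witness: 517 is composite.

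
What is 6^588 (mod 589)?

6^1 ≡ 6 (mod 589)
6^2 ≡ 6^2 = 36 ≡ 36 (mod 589)
6^4 ≡ 36^2 = 1296 ≡ 118 (mod 589)
6^8 ≡ 118^2 = 13924 ≡ 377 (mod 589)
6^16 ≡ 377^2 = 142129 ≡ 180 (mod 589)
6^32 ≡ 180^2 = 32400 ≡ 5 (mod 589)
6^64 ≡ 5^2 = 25 ≡ 25 (mod 589)
6^128 ≡ 25^2 = 625 ≡ 36 (mod 589)
6^256 ≡ 36^2 = 1296 ≡ 118 (mod 589)
6^512 ≡ 118^2 = 13924 ≡ 377 (mod 589)
588 = 512 + 64 + 8 + 4 in binary powers of 2.
So 6^588 ≡ 377 · 25 · 377 · 118 ≡ 311 (mod 589).
Since 311 ≠ 1, base 6 is a Fermat witness: 589 is composite.

311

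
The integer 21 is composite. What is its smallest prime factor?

3

21 is odd.
Digit sum 3, divisible by 3.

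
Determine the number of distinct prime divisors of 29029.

4

29029 = 7 · 4147
4147 = 11 · 377
377 = 13 · 29
29029 = 7 · 11 · 13 · 29, which has 4 distinct prime factors.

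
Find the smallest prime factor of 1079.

1079 is odd.
Digit sum 17, not divisible by 3.
Ends in 9: not divisible by 5.
7: 1079 = 7·154 + 1
11: 1079 = 11·98 + 1
13: 1079 = 13·83

13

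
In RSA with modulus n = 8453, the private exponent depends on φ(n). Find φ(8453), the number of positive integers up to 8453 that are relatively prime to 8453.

Factor: 8453 = 79 · 107.
φ(8453) = (79−1) · (107−1) = 78 · 106 = 8268.

8268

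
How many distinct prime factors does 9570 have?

9570 = 2 · 4785
4785 = 3 · 1595
1595 = 5 · 319
319 = 11 · 29
9570 = 2 · 3 · 5 · 11 · 29, which has 5 distinct prime factors.

5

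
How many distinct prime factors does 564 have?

3

564 = 2^2 · 141
141 = 3 · 47
564 = 2^2 · 3 · 47, which has 3 distinct prime factors.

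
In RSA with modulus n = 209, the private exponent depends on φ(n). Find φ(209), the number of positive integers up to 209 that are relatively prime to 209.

180

Factor: 209 = 11 · 19.
φ(209) = (11−1) · (19−1) = 10 · 18 = 180.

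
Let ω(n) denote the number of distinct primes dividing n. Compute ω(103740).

103740 = 2^2 · 25935
25935 = 3 · 8645
8645 = 5 · 1729
1729 = 7 · 247
247 = 13 · 19
103740 = 2^2 · 3 · 5 · 7 · 13 · 19, which has 6 distinct prime factors.

6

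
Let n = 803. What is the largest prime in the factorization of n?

803 = 11 · 73
73 is prime.
So 803 = 11 · 73; the largest prime factor is 73.

73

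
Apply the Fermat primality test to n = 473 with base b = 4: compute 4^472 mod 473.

4^1 ≡ 4 (mod 473)
4^2 ≡ 4^2 = 16 ≡ 16 (mod 473)
4^4 ≡ 16^2 = 256 ≡ 256 (mod 473)
4^8 ≡ 256^2 = 65536 ≡ 262 (mod 473)
4^16 ≡ 262^2 = 68644 ≡ 59 (mod 473)
4^32 ≡ 59^2 = 3481 ≡ 170 (mod 473)
4^64 ≡ 170^2 = 28900 ≡ 47 (mod 473)
4^128 ≡ 47^2 = 2209 ≡ 317 (mod 473)
4^256 ≡ 317^2 = 100489 ≡ 213 (mod 473)
472 = 256 + 128 + 64 + 16 + 8 in binary powers of 2.
So 4^472 ≡ 213 · 317 · 47 · 59 · 262 ≡ 236 (mod 473).
Since 236 ≠ 1, base 4 is a Fermat witness: 473 is composite.

236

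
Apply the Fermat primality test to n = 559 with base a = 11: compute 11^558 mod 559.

11^1 ≡ 11 (mod 559)
11^2 ≡ 11^2 = 121 ≡ 121 (mod 559)
11^4 ≡ 121^2 = 14641 ≡ 107 (mod 559)
11^8 ≡ 107^2 = 11449 ≡ 269 (mod 559)
11^16 ≡ 269^2 = 72361 ≡ 250 (mod 559)
11^32 ≡ 250^2 = 62500 ≡ 451 (mod 559)
11^64 ≡ 451^2 = 203401 ≡ 484 (mod 559)
11^128 ≡ 484^2 = 234256 ≡ 35 (mod 559)
11^256 ≡ 35^2 = 1225 ≡ 107 (mod 559)
11^512 ≡ 107^2 = 11449 ≡ 269 (mod 559)
558 = 512 + 32 + 8 + 4 + 2 in binary powers of 2.
So 11^558 ≡ 269 · 451 · 269 · 107 · 121 ≡ 532 (mod 559).
Since 532 ≠ 1, base 11 is a Fermat witness: 559 is composite.

532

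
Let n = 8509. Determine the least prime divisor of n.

8509 is odd.
Digit sum 22, not divisible by 3.
Ends in 9: not divisible by 5.
7: 8509 = 7·1215 + 4
11: 8509 = 11·773 + 6
13: 8509 = 13·654 + 7
17: 8509 = 17·500 + 9
19: 8509 = 19·447 + 16
23: 8509 = 23·369 + 22
29: 8509 = 29·293 + 12
31: 8509 = 31·274 + 15
37: 8509 = 37·229 + 36
41: 8509 = 41·207 + 22
43: 8509 = 43·197 + 38
47: 8509 = 47·181 + 2
53: 8509 = 53·160 + 29
59: 8509 = 59·144 + 13
61: 8509 = 61·139 + 30
67: 8509 = 67·127

67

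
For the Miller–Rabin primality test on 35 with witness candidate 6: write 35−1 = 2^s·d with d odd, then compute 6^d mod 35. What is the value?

35 − 1 = 34 = 2^1 · 17, so d = 17.
6^1 ≡ 6 (mod 35)
6^2 ≡ 6^2 = 36 ≡ 1 (mod 35)
6^4 ≡ 1^2 = 1 ≡ 1 (mod 35)
6^8 ≡ 1^2 = 1 ≡ 1 (mod 35)
6^16 ≡ 1^2 = 1 ≡ 1 (mod 35)
17 = 16 + 1 in binary powers of 2.
So 6^17 ≡ 1 · 6 ≡ 6 (mod 35).
Squaring chain: 6; never reaches −1, so base 6 is a Miller–Rabin witness that 35 is composite.

6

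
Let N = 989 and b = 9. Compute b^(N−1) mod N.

9^1 ≡ 9 (mod 989)
9^2 ≡ 9^2 = 81 ≡ 81 (mod 989)
9^4 ≡ 81^2 = 6561 ≡ 627 (mod 989)
9^8 ≡ 627^2 = 393129 ≡ 496 (mod 989)
9^16 ≡ 496^2 = 246016 ≡ 744 (mod 989)
9^32 ≡ 744^2 = 553536 ≡ 685 (mod 989)
9^64 ≡ 685^2 = 469225 ≡ 439 (mod 989)
9^128 ≡ 439^2 = 192721 ≡ 855 (mod 989)
9^256 ≡ 855^2 = 731025 ≡ 154 (mod 989)
9^512 ≡ 154^2 = 23716 ≡ 969 (mod 989)
988 = 512 + 256 + 128 + 64 + 16 + 8 + 4 in binary powers of 2.
So 9^988 ≡ 969 · 154 · 855 · 439 · 744 · 496 · 627 ≡ 439 (mod 989).
Since 439 ≠ 1, base 9 is a Fermat witness: 989 is composite.

439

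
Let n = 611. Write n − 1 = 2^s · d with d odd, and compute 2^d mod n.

611 − 1 = 610 = 2^1 · 305, so d = 305.
2^1 ≡ 2 (mod 611)
2^2 ≡ 2^2 = 4 ≡ 4 (mod 611)
2^4 ≡ 4^2 = 16 ≡ 16 (mod 611)
2^8 ≡ 16^2 = 256 ≡ 256 (mod 611)
2^16 ≡ 256^2 = 65536 ≡ 159 (mod 611)
2^32 ≡ 159^2 = 25281 ≡ 230 (mod 611)
2^64 ≡ 230^2 = 52900 ≡ 354 (mod 611)
2^128 ≡ 354^2 = 125316 ≡ 61 (mod 611)
2^256 ≡ 61^2 = 3721 ≡ 55 (mod 611)
305 = 256 + 32 + 16 + 1 in binary powers of 2.
So 2^305 ≡ 55 · 230 · 159 · 2 ≡ 487 (mod 611).
Squaring chain: 487; never reaches −1, so base 2 is a Miller–Rabin witness that 611 is composite.

487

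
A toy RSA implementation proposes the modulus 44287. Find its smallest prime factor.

44287 is odd.
Digit sum 25, not divisible by 3.
Ends in 7: not divisible by 5.
7: 44287 = 7·6326 + 5
11: 44287 = 11·4026 + 1
13: 44287 = 13·3406 + 9
17: 44287 = 17·2605 + 2
19: 44287 = 19·2330 + 17
23: 44287 = 23·1925 + 12
29: 44287 = 29·1527 + 4
31: 44287 = 31·1428 + 19
37: 44287 = 37·1196 + 35
41: 44287 = 41·1080 + 7
43: 44287 = 43·1029 + 40
47: 44287 = 47·942 + 13
53: 44287 = 53·835 + 32
59: 44287 = 59·750 + 37
61: 44287 = 61·726 + 1
67: 44287 = 67·661

67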